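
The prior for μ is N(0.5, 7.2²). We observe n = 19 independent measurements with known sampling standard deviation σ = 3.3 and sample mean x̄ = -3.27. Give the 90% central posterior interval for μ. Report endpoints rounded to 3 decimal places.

[-4.467, -1.990]

Posterior precision = 1/7.2² + 19/3.3² = 0.0193 + 1.7447 = 1.7640, so posterior SD = 0.7529.
Posterior mean = (0.5/7.2² + 19·-3.27/3.3²) / 1.7640 = -3.2288.
Interval: -3.2288 ± 1.645 × 0.7529 → [-4.467, -1.990].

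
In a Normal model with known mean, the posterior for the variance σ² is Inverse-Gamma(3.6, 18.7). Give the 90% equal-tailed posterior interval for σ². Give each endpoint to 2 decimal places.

Inverse-Gamma(3.6, 18.7) quantiles: F⁻¹(0.05) and F⁻¹(0.95).
Equivalently, 1/σ² ~ Gamma(3.6, rate = 18.7); invert its 0.95 and 0.05 quantiles.
Posterior mean ≈ 7.19, SD ≈ 5.69; a Normal approximation gives roughly [-2.16, 16.54].
Exact: lower = 2.60; upper = 16.42.

[2.60, 16.42]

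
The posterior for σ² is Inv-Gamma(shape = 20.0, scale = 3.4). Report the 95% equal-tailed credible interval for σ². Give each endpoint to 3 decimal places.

Inverse-Gamma(20.0, 3.4) quantiles: F⁻¹(0.025) and F⁻¹(0.975).
Equivalently, 1/σ² ~ Gamma(20.0, rate = 3.4); invert its 0.975 and 0.025 quantiles.
Posterior mean ≈ 0.179, SD ≈ 0.042; a Normal approximation gives roughly [0.096, 0.262].
Exact: lower = 0.115; upper = 0.278.

[0.115, 0.278]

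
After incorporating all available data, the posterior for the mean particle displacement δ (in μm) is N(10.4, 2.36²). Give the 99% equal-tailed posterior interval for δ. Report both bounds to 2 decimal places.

[4.32, 16.48]

The posterior is symmetric, so the 99% equal-tailed interval is δ = 10.4 ± z·2.36 with z = 2.576.
Half-width: 2.576 × 2.36 = 6.08.
10.4 − 6.08 = 4.32; 10.4 + 6.08 = 16.48.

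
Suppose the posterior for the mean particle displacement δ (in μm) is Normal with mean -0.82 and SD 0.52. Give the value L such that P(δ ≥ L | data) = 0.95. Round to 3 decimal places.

Need L with P(δ ≥ L) = 0.95: L = -0.82 − z_{0.05}·0.52.
z = 1.645; L = -0.82 − 1.645 × 0.52 = -1.675.

-1.675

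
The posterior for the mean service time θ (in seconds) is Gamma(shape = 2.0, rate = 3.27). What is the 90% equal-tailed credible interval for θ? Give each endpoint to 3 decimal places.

[0.109, 1.451]

Posterior: Gamma(shape 2.0, rate 3.27).
Equal-tailed 90% interval: Gamma(2.0, 3.27) quantiles at 0.05 and 0.95.
Posterior mean ≈ 0.612, SD ≈ 0.432; a Normal approximation gives roughly [-0.100, 1.323].
Exact: lower = 0.109; upper = 1.451.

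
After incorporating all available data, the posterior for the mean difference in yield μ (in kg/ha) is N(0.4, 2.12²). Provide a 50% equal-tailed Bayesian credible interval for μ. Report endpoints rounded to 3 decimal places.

[-1.030, 1.830]

The posterior is symmetric, so the 50% equal-tailed interval is μ = 0.4 ± z·2.12 with z = 0.674.
Half-width: 0.674 × 2.12 = 1.430.
0.4 − 1.430 = -1.030; 0.4 + 1.430 = 1.830.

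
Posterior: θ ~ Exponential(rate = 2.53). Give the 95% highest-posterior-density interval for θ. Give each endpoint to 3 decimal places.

The exponential density is strictly decreasing on [0, ∞), so the HPD interval is anchored at 0: [0, q] with P(θ ≤ q) = 0.95.
q = −ln(1 − 0.95) / 2.53 = 2.9957 / 2.53 = 1.184.

[0.000, 1.184]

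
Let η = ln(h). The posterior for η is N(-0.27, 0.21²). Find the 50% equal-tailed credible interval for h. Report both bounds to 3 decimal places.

On the log scale the 50% interval is -0.27 ± 0.674 × 0.21 = [-0.4116, -0.1284].
Exponentiate: [e^-0.4116, e^-0.1284] = [0.663, 0.880].

[0.663, 0.880]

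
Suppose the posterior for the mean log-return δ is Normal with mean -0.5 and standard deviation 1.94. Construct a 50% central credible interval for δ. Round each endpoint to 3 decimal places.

[-1.809, 0.809]

The posterior is symmetric, so the 50% equal-tailed interval is δ = -0.5 ± z·1.94 with z = 0.674.
Half-width: 0.674 × 1.94 = 1.309.
-0.5 − 1.309 = -1.809; -0.5 + 1.309 = 0.809.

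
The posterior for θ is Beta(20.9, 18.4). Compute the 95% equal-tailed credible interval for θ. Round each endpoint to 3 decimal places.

[0.377, 0.683]

Posterior: Beta(20.9, 18.4).
Equal-tailed 95% interval: the 0.025 and 0.975 quantiles of Beta(20.9, 18.4).
Posterior mean ≈ 0.532, SD ≈ 0.079; a Normal approximation gives roughly [0.378, 0.686].
Exact: F⁻¹(0.025) = 0.377; F⁻¹(0.975) = 0.683.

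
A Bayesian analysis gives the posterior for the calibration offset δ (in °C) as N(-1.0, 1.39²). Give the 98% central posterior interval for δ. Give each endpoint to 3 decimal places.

The posterior is symmetric, so the 98% equal-tailed interval is δ = -1.0 ± z·1.39 with z = 2.326.
Half-width: 2.326 × 1.39 = 3.234.
-1.0 − 3.234 = -4.234; -1.0 + 3.234 = 2.234.

[-4.234, 2.234]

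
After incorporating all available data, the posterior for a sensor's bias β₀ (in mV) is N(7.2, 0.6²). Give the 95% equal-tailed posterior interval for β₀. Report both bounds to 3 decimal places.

[6.024, 8.376]

The posterior is symmetric, so the 95% equal-tailed interval is β₀ = 7.2 ± z·0.6 with z = 1.960.
Half-width: 1.960 × 0.6 = 1.176.
7.2 − 1.176 = 6.024; 7.2 + 1.176 = 8.376.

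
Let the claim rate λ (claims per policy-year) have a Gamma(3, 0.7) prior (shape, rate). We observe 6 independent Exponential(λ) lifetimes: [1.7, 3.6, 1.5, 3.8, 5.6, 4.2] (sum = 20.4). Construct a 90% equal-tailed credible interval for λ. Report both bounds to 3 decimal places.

Posterior: Gamma(3+6, 0.7+20.4) = Gamma(9, 21.1) (shape, rate).
Equal-tailed 90% interval: Gamma(9, 21.1) quantiles at 0.05 and 0.95.
Posterior mean ≈ 0.427, SD ≈ 0.142; a Normal approximation gives roughly [0.193, 0.660].
Exact: lower = 0.223; upper = 0.684.

[0.223, 0.684]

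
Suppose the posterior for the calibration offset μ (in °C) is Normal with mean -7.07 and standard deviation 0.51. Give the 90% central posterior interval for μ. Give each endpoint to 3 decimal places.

[-7.909, -6.231]

The posterior is symmetric, so the 90% equal-tailed interval is μ = -7.07 ± z·0.51 with z = 1.645.
Half-width: 1.645 × 0.51 = 0.839.
-7.07 − 0.839 = -7.909; -7.07 + 0.839 = -6.231.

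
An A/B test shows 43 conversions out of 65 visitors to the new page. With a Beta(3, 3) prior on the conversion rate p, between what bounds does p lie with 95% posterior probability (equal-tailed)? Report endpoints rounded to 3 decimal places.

Posterior: Beta(3+43, 3+22) = Beta(46, 25).
Equal-tailed 95% interval: the 0.025 and 0.975 quantiles of Beta(46, 25).
Posterior mean ≈ 0.648, SD ≈ 0.056; a Normal approximation gives roughly [0.538, 0.758].
Exact: F⁻¹(0.025) = 0.534; F⁻¹(0.975) = 0.754.

[0.534, 0.754]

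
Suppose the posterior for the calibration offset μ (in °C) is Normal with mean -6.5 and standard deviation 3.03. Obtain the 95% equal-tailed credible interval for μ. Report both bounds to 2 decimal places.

The posterior is symmetric, so the 95% equal-tailed interval is μ = -6.5 ± z·3.03 with z = 1.960.
Half-width: 1.960 × 3.03 = 5.94.
-6.5 − 5.94 = -12.44; -6.5 + 5.94 = -0.56.

[-12.44, -0.56]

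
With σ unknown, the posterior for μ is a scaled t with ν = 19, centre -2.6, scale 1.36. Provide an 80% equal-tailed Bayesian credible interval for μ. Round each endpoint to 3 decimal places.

The t_19 distribution is symmetric; the 80% interval is -2.6 ± t·1.36 with t_{0.9,19} = 1.328.
Half-width: 1.328 × 1.36 = 1.806.
-2.6 − 1.806 = -4.406; -2.6 + 1.806 = -0.794.

[-4.406, -0.794]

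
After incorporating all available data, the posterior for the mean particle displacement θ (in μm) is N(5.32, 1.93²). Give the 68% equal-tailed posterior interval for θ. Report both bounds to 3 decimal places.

The posterior is symmetric, so the 68% equal-tailed interval is θ = 5.32 ± z·1.93 with z = 0.994.
Half-width: 0.994 × 1.93 = 1.919.
5.32 − 1.919 = 3.401; 5.32 + 1.919 = 7.239.

[3.401, 7.239]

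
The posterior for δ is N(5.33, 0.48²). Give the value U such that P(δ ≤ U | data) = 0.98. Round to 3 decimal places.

6.316

Need U with P(δ ≤ U) = 0.98: U = 5.33 + z_{0.02}·0.48.
z = 2.054; U = 5.33 + 2.054 × 0.48 = 6.316.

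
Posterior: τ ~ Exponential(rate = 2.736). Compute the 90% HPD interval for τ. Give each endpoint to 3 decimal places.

The exponential density is strictly decreasing on [0, ∞), so the HPD interval is anchored at 0: [0, q] with P(τ ≤ q) = 0.90.
q = −ln(1 − 0.90) / 2.736 = 2.3026 / 2.736 = 0.842.

[0.000, 0.842]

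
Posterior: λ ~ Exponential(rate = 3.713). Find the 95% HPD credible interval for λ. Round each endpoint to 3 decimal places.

[0.000, 0.807]

The exponential density is strictly decreasing on [0, ∞), so the HPD interval is anchored at 0: [0, q] with P(λ ≤ q) = 0.95.
q = −ln(1 − 0.95) / 3.713 = 2.9957 / 3.713 = 0.807.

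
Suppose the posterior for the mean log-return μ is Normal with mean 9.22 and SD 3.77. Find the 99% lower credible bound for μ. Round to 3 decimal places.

0.450

Need L with P(μ ≥ L) = 0.99: L = 9.22 − z_{0.01}·3.77.
z = 2.326; L = 9.22 − 2.326 × 3.77 = 0.450.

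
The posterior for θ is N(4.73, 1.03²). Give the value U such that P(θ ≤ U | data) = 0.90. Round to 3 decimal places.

6.050

Need U with P(θ ≤ U) = 0.90: U = 4.73 + z_{0.1}·1.03.
z = 1.282; U = 4.73 + 1.282 × 1.03 = 6.050.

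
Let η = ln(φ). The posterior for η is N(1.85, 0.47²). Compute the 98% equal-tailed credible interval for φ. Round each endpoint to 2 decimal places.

[2.13, 18.98]

On the log scale the 98% interval is 1.85 ± 2.326 × 0.47 = [0.7566, 2.9434].
Exponentiate: [e^0.7566, e^2.9434] = [2.13, 18.98].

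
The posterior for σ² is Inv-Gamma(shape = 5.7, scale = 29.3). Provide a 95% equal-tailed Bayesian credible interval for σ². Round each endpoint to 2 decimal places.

[2.61, 14.47]

Inverse-Gamma(5.7, 29.3) quantiles: F⁻¹(0.025) and F⁻¹(0.975).
Equivalently, 1/σ² ~ Gamma(5.7, rate = 29.3); invert its 0.975 and 0.025 quantiles.
Posterior mean ≈ 6.23, SD ≈ 3.24; a Normal approximation gives roughly [-0.12, 12.59].
Exact: lower = 2.61; upper = 14.47.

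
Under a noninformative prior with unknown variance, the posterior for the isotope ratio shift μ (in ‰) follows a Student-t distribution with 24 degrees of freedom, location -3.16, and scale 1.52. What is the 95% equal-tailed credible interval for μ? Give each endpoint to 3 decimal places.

The t_24 distribution is symmetric; the 95% interval is -3.16 ± t·1.52 with t_{0.975,24} = 2.064.
Half-width: 2.064 × 1.52 = 3.137.
-3.16 − 3.137 = -6.297; -3.16 + 3.137 = -0.023.

[-6.297, -0.023]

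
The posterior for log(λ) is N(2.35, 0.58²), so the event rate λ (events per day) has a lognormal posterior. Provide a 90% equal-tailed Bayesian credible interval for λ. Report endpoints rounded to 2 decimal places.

[4.04, 27.22]

On the log scale the 90% interval is 2.35 ± 1.645 × 0.58 = [1.3960, 3.3040].
Exponentiate: [e^1.3960, e^3.3040] = [4.04, 27.22].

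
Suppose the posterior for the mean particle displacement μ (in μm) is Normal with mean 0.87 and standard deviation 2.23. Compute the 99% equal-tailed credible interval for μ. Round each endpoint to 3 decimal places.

The posterior is symmetric, so the 99% equal-tailed interval is μ = 0.87 ± z·2.23 with z = 2.576.
Half-width: 2.576 × 2.23 = 5.744.
0.87 − 5.744 = -4.874; 0.87 + 5.744 = 6.614.

[-4.874, 6.614]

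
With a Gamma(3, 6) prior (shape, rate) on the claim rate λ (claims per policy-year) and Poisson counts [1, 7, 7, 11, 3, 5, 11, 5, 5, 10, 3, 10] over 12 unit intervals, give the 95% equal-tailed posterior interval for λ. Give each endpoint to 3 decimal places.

[3.574, 5.531]

Posterior: Gamma(3+78, 6+12) = Gamma(81, 18) (shape, rate).
Equal-tailed 95% interval: Gamma(81, 18) quantiles at 0.025 and 0.975.
Posterior mean ≈ 4.500, SD ≈ 0.500; a Normal approximation gives roughly [3.520, 5.480].
Exact: lower = 3.574; upper = 5.531.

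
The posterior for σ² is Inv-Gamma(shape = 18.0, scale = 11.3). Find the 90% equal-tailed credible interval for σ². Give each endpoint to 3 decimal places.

[0.443, 0.971]

Inverse-Gamma(18.0, 11.3) quantiles: F⁻¹(0.05) and F⁻¹(0.95).
Equivalently, 1/σ² ~ Gamma(18.0, rate = 11.3); invert its 0.95 and 0.05 quantiles.
Posterior mean ≈ 0.665, SD ≈ 0.166; a Normal approximation gives roughly [0.391, 0.938].
Exact: lower = 0.443; upper = 0.971.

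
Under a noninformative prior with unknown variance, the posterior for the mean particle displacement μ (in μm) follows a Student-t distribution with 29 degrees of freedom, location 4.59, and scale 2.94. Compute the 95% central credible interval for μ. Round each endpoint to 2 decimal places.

The t_29 distribution is symmetric; the 95% interval is 4.59 ± t·2.94 with t_{0.975,29} = 2.045.
Half-width: 2.045 × 2.94 = 6.01.
4.59 − 6.01 = -1.42; 4.59 + 6.01 = 10.60.

[-1.42, 10.60]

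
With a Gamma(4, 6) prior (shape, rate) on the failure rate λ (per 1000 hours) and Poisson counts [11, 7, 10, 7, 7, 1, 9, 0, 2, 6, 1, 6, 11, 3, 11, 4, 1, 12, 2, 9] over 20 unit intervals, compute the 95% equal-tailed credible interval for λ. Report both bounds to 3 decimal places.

[3.967, 5.644]

Posterior: Gamma(4+120, 6+20) = Gamma(124, 26) (shape, rate).
Equal-tailed 95% interval: Gamma(124, 26) quantiles at 0.025 and 0.975.
Posterior mean ≈ 4.769, SD ≈ 0.428; a Normal approximation gives roughly [3.930, 5.609].
Exact: lower = 3.967; upper = 5.644.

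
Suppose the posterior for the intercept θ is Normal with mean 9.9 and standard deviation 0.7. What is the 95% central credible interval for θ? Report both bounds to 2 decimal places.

[8.53, 11.27]

The posterior is symmetric, so the 95% equal-tailed interval is θ = 9.9 ± z·0.7 with z = 1.960.
Half-width: 1.960 × 0.7 = 1.37.
9.9 − 1.37 = 8.53; 9.9 + 1.37 = 11.27.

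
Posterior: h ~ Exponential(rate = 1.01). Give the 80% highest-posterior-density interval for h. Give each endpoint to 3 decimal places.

The exponential density is strictly decreasing on [0, ∞), so the HPD interval is anchored at 0: [0, q] with P(h ≤ q) = 0.80.
q = −ln(1 − 0.80) / 1.01 = 1.6094 / 1.01 = 1.594.

[0.000, 1.594]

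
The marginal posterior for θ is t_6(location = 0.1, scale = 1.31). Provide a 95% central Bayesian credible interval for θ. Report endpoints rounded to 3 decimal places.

The t_6 distribution is symmetric; the 95% interval is 0.1 ± t·1.31 with t_{0.975,6} = 2.447.
Half-width: 2.447 × 1.31 = 3.205.
0.1 − 3.205 = -3.105; 0.1 + 3.205 = 3.305.

[-3.105, 3.305]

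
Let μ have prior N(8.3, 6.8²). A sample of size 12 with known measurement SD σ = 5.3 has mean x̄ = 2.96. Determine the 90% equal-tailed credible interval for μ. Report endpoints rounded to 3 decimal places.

Posterior precision = 1/6.8² + 12/5.3² = 0.0216 + 0.4272 = 0.4488, so posterior SD = 1.4927.
Posterior mean = (8.3/6.8² + 12·2.96/5.3²) / 0.4488 = 3.2173.
Interval: 3.2173 ± 1.645 × 1.4927 → [0.762, 5.673].

[0.762, 5.673]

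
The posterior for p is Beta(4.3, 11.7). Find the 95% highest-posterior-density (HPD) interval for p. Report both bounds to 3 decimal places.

The posterior is unimodal and skewed, so the HPD interval has equal density at both endpoints and is the shortest 95% interval.
Solving f(0.074) = f(0.480) with F(0.480) − F(0.074) = 0.95 gives [0.074, 0.480].
For comparison, the equal-tailed interval is [0.089, 0.502]; the HPD is narrower and shifted toward the mode.

[0.074, 0.480]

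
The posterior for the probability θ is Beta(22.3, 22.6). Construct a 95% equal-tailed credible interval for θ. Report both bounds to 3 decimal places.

Posterior: Beta(22.3, 22.6).
Equal-tailed 95% interval: the 0.025 and 0.975 quantiles of Beta(22.3, 22.6).
Posterior mean ≈ 0.497, SD ≈ 0.074; a Normal approximation gives roughly [0.352, 0.641].
Exact: F⁻¹(0.025) = 0.353; F⁻¹(0.975) = 0.641.

[0.353, 0.641]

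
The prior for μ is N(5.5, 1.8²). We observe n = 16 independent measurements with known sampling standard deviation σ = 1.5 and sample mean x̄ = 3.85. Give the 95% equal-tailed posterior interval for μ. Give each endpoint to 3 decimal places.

[3.199, 4.638]

Posterior precision = 1/1.8² + 16/1.5² = 0.3086 + 7.1111 = 7.4198, so posterior SD = 0.3671.
Posterior mean = (5.5/1.8² + 16·3.85/1.5²) / 7.4198 = 3.9186.
Interval: 3.9186 ± 1.960 × 0.3671 → [3.199, 4.638].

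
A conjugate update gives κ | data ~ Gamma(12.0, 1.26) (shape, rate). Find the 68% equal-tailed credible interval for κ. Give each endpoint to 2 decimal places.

Posterior: Gamma(shape 12.0, rate 1.26).
Equal-tailed 68% interval: Gamma(12.0, 1.26) quantiles at 0.16 and 0.84.
Posterior mean ≈ 9.52, SD ≈ 2.75; a Normal approximation gives roughly [6.79, 12.26].
Exact: lower = 6.83; upper = 12.22.

[6.83, 12.22]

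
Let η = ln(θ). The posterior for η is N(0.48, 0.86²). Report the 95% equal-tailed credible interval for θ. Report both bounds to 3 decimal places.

On the log scale the 95% interval is 0.48 ± 1.960 × 0.86 = [-1.2056, 2.1656].
Exponentiate: [e^-1.2056, e^2.1656] = [0.300, 8.720].

[0.300, 8.720]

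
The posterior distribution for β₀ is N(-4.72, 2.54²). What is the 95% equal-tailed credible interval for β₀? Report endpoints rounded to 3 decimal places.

[-9.698, 0.258]

The posterior is symmetric, so the 95% equal-tailed interval is β₀ = -4.72 ± z·2.54 with z = 1.960.
Half-width: 1.960 × 2.54 = 4.978.
-4.72 − 4.978 = -9.698; -4.72 + 4.978 = 0.258.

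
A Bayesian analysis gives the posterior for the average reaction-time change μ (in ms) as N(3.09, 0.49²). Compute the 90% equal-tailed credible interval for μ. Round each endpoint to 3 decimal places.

The posterior is symmetric, so the 90% equal-tailed interval is μ = 3.09 ± z·0.49 with z = 1.645.
Half-width: 1.645 × 0.49 = 0.806.
3.09 − 0.806 = 2.284; 3.09 + 0.806 = 3.896.

[2.284, 3.896]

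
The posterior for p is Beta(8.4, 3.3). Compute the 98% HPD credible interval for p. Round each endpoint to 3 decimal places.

[0.416, 0.960]

The posterior is unimodal and skewed, so the HPD interval has equal density at both endpoints and is the shortest 98% interval.
Solving f(0.416) = f(0.960) with F(0.960) − F(0.416) = 0.98 gives [0.416, 0.960].
For comparison, the equal-tailed interval is [0.388, 0.944]; the HPD is narrower and shifted toward the mode.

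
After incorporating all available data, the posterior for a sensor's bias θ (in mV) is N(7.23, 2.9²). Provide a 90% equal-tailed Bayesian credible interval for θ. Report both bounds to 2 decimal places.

[2.46, 12.00]

The posterior is symmetric, so the 90% equal-tailed interval is θ = 7.23 ± z·2.9 with z = 1.645.
Half-width: 1.645 × 2.9 = 4.77.
7.23 − 4.77 = 2.46; 7.23 + 4.77 = 12.00.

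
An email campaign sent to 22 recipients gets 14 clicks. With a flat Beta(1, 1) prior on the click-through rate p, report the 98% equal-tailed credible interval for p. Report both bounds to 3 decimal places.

[0.391, 0.829]

Posterior: Beta(1+14, 1+8) = Beta(15, 9).
Equal-tailed 98% interval: the 0.01 and 0.99 quantiles of Beta(15, 9).
Posterior mean ≈ 0.625, SD ≈ 0.097; a Normal approximation gives roughly [0.400, 0.850].
Exact: F⁻¹(0.01) = 0.391; F⁻¹(0.99) = 0.829.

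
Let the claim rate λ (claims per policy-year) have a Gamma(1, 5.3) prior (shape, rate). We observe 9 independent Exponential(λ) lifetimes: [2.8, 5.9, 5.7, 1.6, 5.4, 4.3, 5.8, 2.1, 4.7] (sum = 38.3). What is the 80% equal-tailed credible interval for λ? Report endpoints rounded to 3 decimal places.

[0.143, 0.326]

Posterior: Gamma(1+9, 5.3+38.3) = Gamma(10, 43.6) (shape, rate).
Equal-tailed 80% interval: Gamma(10, 43.6) quantiles at 0.1 and 0.9.
Posterior mean ≈ 0.229, SD ≈ 0.073; a Normal approximation gives roughly [0.136, 0.322].
Exact: lower = 0.143; upper = 0.326.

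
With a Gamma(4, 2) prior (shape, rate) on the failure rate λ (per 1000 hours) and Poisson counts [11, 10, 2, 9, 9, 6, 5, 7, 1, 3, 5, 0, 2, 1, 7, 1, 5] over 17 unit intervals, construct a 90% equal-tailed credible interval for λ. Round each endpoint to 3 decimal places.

Posterior: Gamma(4+84, 2+17) = Gamma(88, 19) (shape, rate).
Equal-tailed 90% interval: Gamma(88, 19) quantiles at 0.05 and 0.95.
Posterior mean ≈ 4.632, SD ≈ 0.494; a Normal approximation gives roughly [3.819, 5.444].
Exact: lower = 3.850; upper = 5.472.

[3.850, 5.472]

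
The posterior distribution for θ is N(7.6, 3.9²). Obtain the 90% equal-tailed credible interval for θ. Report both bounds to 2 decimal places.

[1.19, 14.01]

The posterior is symmetric, so the 90% equal-tailed interval is θ = 7.6 ± z·3.9 with z = 1.645.
Half-width: 1.645 × 3.9 = 6.41.
7.6 − 6.41 = 1.19; 7.6 + 6.41 = 14.01.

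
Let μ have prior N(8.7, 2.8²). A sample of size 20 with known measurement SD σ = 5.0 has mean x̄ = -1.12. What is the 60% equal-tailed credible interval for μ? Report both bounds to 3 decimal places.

[-0.643, 1.104]

Posterior precision = 1/2.8² + 20/5.0² = 0.1276 + 0.8000 = 0.9276, so posterior SD = 1.0383.
Posterior mean = (8.7/2.8² + 20·-1.12/5.0²) / 0.9276 = 0.2304.
Interval: 0.2304 ± 0.842 × 1.0383 → [-0.643, 1.104].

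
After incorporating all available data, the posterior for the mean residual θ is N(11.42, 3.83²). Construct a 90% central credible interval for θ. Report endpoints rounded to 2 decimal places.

[5.12, 17.72]

The posterior is symmetric, so the 90% equal-tailed interval is θ = 11.42 ± z·3.83 with z = 1.645.
Half-width: 1.645 × 3.83 = 6.30.
11.42 − 6.30 = 5.12; 11.42 + 6.30 = 17.72.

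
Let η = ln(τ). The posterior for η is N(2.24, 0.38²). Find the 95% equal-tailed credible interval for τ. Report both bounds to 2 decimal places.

[4.46, 19.78]

On the log scale the 95% interval is 2.24 ± 1.960 × 0.38 = [1.4952, 2.9848].
Exponentiate: [e^1.4952, e^2.9848] = [4.46, 19.78].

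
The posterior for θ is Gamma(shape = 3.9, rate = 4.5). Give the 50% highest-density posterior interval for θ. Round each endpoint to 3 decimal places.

[0.416, 0.944]

The posterior is unimodal and skewed, so the HPD interval has equal density at both endpoints and is the shortest 50% interval.
Solving f(0.416) = f(0.944) with F(0.944) − F(0.416) = 0.50 gives [0.416, 0.944].
For comparison, the equal-tailed interval is [0.545, 1.109]; the HPD is narrower and shifted toward the mode.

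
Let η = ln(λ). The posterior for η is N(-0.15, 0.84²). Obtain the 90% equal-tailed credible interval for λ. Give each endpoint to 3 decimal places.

[0.216, 3.427]

On the log scale the 90% interval is -0.15 ± 1.645 × 0.84 = [-1.5317, 1.2317].
Exponentiate: [e^-1.5317, e^1.2317] = [0.216, 3.427].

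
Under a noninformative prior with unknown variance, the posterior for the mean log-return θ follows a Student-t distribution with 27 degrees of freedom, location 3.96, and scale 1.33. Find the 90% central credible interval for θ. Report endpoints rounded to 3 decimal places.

[1.695, 6.225]

The t_27 distribution is symmetric; the 90% interval is 3.96 ± t·1.33 with t_{0.95,27} = 1.703.
Half-width: 1.703 × 1.33 = 2.265.
3.96 − 2.265 = 1.695; 3.96 + 2.265 = 6.225.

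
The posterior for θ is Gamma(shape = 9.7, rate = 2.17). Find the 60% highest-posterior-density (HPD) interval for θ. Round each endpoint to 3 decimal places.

The posterior is unimodal and skewed, so the HPD interval has equal density at both endpoints and is the shortest 60% interval.
Solving f(2.962) = f(5.278) with F(5.278) − F(2.962) = 0.60 gives [2.962, 5.278].
For comparison, the equal-tailed interval is [3.240, 5.612]; the HPD is narrower and shifted toward the mode.

[2.962, 5.278]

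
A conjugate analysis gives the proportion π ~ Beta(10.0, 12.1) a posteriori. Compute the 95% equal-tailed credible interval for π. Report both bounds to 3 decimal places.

Posterior: Beta(10.0, 12.1).
Equal-tailed 95% interval: the 0.025 and 0.975 quantiles of Beta(10.0, 12.1).
Posterior mean ≈ 0.452, SD ≈ 0.104; a Normal approximation gives roughly [0.250, 0.655].
Exact: F⁻¹(0.025) = 0.256; F⁻¹(0.975) = 0.657.

[0.256, 0.657]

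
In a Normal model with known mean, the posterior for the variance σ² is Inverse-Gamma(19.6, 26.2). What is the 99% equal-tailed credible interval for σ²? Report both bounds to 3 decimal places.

Inverse-Gamma(19.6, 26.2) quantiles: F⁻¹(0.005) and F⁻¹(0.995).
Equivalently, 1/σ² ~ Gamma(19.6, rate = 26.2); invert its 0.995 and 0.005 quantiles.
Posterior mean ≈ 1.409, SD ≈ 0.336; a Normal approximation gives roughly [0.544, 2.273].
Exact: lower = 0.797; upper = 2.602.

[0.797, 2.602]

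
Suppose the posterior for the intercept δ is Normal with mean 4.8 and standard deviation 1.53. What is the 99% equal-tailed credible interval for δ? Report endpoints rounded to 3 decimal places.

The posterior is symmetric, so the 99% equal-tailed interval is δ = 4.8 ± z·1.53 with z = 2.576.
Half-width: 2.576 × 1.53 = 3.941.
4.8 − 3.941 = 0.859; 4.8 + 3.941 = 8.741.

[0.859, 8.741]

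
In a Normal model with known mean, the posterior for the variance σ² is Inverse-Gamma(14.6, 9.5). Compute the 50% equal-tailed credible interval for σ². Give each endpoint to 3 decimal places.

Inverse-Gamma(14.6, 9.5) quantiles: F⁻¹(0.25) and F⁻¹(0.75).
Equivalently, 1/σ² ~ Gamma(14.6, rate = 9.5); invert its 0.75 and 0.25 quantiles.
Posterior mean ≈ 0.699, SD ≈ 0.197; a Normal approximation gives roughly [0.566, 0.831].
Exact: lower = 0.560; upper = 0.800.

[0.560, 0.800]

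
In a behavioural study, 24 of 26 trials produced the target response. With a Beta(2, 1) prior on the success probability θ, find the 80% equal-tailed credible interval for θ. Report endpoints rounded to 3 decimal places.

[0.821, 0.960]

Posterior: Beta(2+24, 1+2) = Beta(26, 3).
Equal-tailed 80% interval: the 0.1 and 0.9 quantiles of Beta(26, 3).
Posterior mean ≈ 0.897, SD ≈ 0.056; a Normal approximation gives roughly [0.825, 0.968].
Exact: F⁻¹(0.1) = 0.821; F⁻¹(0.9) = 0.960.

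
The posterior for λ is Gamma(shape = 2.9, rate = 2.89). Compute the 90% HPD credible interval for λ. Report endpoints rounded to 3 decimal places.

[0.138, 1.844]

The posterior is unimodal and skewed, so the HPD interval has equal density at both endpoints and is the shortest 90% interval.
Solving f(0.138) = f(1.844) with F(1.844) − F(0.138) = 0.90 gives [0.138, 1.844].
For comparison, the equal-tailed interval is [0.265, 2.127]; the HPD is narrower and shifted toward the mode.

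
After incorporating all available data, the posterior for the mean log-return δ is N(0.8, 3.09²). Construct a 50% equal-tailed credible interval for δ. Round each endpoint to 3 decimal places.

[-1.284, 2.884]

The posterior is symmetric, so the 50% equal-tailed interval is δ = 0.8 ± z·3.09 with z = 0.674.
Half-width: 0.674 × 3.09 = 2.084.
0.8 − 2.084 = -1.284; 0.8 + 2.084 = 2.884.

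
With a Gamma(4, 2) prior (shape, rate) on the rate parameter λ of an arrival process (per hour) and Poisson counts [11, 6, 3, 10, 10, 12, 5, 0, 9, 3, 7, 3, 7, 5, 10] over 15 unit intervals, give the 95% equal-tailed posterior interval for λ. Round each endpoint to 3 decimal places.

[5.052, 7.413]

Posterior: Gamma(4+101, 2+15) = Gamma(105, 17) (shape, rate).
Equal-tailed 95% interval: Gamma(105, 17) quantiles at 0.025 and 0.975.
Posterior mean ≈ 6.176, SD ≈ 0.603; a Normal approximation gives roughly [4.995, 7.358].
Exact: lower = 5.052; upper = 7.413.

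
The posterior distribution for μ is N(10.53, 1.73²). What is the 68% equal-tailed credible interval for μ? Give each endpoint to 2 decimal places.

The posterior is symmetric, so the 68% equal-tailed interval is μ = 10.53 ± z·1.73 with z = 0.994.
Half-width: 0.994 × 1.73 = 1.72.
10.53 − 1.72 = 8.81; 10.53 + 1.72 = 12.25.

[8.81, 12.25]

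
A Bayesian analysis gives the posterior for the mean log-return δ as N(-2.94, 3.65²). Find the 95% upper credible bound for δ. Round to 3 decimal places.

3.064

Need U with P(δ ≤ U) = 0.95: U = -2.94 + z_{0.05}·3.65.
z = 1.645; U = -2.94 + 1.645 × 3.65 = 3.064.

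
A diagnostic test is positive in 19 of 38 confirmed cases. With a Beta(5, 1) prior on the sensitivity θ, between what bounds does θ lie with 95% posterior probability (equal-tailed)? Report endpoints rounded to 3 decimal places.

Posterior: Beta(5+19, 1+19) = Beta(24, 20).
Equal-tailed 95% interval: the 0.025 and 0.975 quantiles of Beta(24, 20).
Posterior mean ≈ 0.545, SD ≈ 0.074; a Normal approximation gives roughly [0.400, 0.691].
Exact: F⁻¹(0.025) = 0.399; F⁻¹(0.975) = 0.688.

[0.399, 0.688]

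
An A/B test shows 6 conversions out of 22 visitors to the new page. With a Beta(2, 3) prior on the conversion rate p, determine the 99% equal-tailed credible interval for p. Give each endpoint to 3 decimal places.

Posterior: Beta(2+6, 3+16) = Beta(8, 19).
Equal-tailed 99% interval: the 0.005 and 0.995 quantiles of Beta(8, 19).
Posterior mean ≈ 0.296, SD ≈ 0.086; a Normal approximation gives roughly [0.074, 0.519].
Exact: F⁻¹(0.005) = 0.109; F⁻¹(0.995) = 0.538.

[0.109, 0.538]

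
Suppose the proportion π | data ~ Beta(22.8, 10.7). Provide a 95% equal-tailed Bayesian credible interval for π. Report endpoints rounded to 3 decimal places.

Posterior: Beta(22.8, 10.7).
Equal-tailed 95% interval: the 0.025 and 0.975 quantiles of Beta(22.8, 10.7).
Posterior mean ≈ 0.681, SD ≈ 0.079; a Normal approximation gives roughly [0.525, 0.836].
Exact: F⁻¹(0.025) = 0.516; F⁻¹(0.975) = 0.825.

[0.516, 0.825]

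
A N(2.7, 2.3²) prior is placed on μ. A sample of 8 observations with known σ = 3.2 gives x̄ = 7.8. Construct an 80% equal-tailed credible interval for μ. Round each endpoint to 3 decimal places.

Posterior precision = 1/2.3² + 8/3.2² = 0.1890 + 0.7812 = 0.9703, so posterior SD = 1.0152.
Posterior mean = (2.7/2.3² + 8·7.8/3.2²) / 0.9703 = 6.8064.
Interval: 6.8064 ± 1.282 × 1.0152 → [5.505, 8.107].

[5.505, 8.107]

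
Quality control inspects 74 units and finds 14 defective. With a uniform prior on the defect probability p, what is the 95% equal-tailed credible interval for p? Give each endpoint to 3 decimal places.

Posterior: Beta(1+14, 1+60) = Beta(15, 61).
Equal-tailed 95% interval: the 0.025 and 0.975 quantiles of Beta(15, 61).
Posterior mean ≈ 0.197, SD ≈ 0.045; a Normal approximation gives roughly [0.108, 0.286].
Exact: F⁻¹(0.025) = 0.116; F⁻¹(0.975) = 0.293.

[0.116, 0.293]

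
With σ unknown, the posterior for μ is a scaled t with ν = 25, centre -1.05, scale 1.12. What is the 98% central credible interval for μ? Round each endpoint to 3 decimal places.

The t_25 distribution is symmetric; the 98% interval is -1.05 ± t·1.12 with t_{0.99,25} = 2.485.
Half-width: 2.485 × 1.12 = 2.783.
-1.05 − 2.783 = -3.833; -1.05 + 2.783 = 1.733.

[-3.833, 1.733]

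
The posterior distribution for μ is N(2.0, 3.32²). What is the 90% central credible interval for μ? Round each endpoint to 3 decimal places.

The posterior is symmetric, so the 90% equal-tailed interval is μ = 2.0 ± z·3.32 with z = 1.645.
Half-width: 1.645 × 3.32 = 5.461.
2.0 − 5.461 = -3.461; 2.0 + 5.461 = 7.461.

[-3.461, 7.461]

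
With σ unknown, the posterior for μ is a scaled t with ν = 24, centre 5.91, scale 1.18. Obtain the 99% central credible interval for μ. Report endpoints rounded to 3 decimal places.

[2.610, 9.210]

The t_24 distribution is symmetric; the 99% interval is 5.91 ± t·1.18 with t_{0.995,24} = 2.797.
Half-width: 2.797 × 1.18 = 3.300.
5.91 − 3.300 = 2.610; 5.91 + 3.300 = 9.210.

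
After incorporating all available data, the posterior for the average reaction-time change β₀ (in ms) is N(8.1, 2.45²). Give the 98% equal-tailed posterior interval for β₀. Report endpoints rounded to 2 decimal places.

The posterior is symmetric, so the 98% equal-tailed interval is β₀ = 8.1 ± z·2.45 with z = 2.326.
Half-width: 2.326 × 2.45 = 5.70.
8.1 − 5.70 = 2.40; 8.1 + 5.70 = 13.80.

[2.40, 13.80]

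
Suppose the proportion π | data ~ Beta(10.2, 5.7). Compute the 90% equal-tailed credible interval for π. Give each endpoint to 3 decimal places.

[0.439, 0.823]

Posterior: Beta(10.2, 5.7).
Equal-tailed 90% interval: the 0.05 and 0.95 quantiles of Beta(10.2, 5.7).
Posterior mean ≈ 0.642, SD ≈ 0.117; a Normal approximation gives roughly [0.450, 0.833].
Exact: F⁻¹(0.05) = 0.439; F⁻¹(0.95) = 0.823.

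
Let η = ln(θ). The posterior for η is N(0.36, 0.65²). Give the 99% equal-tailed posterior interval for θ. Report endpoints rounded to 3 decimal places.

On the log scale the 99% interval is 0.36 ± 2.576 × 0.65 = [-1.3143, 2.0343].
Exponentiate: [e^-1.3143, e^2.0343] = [0.269, 7.647].

[0.269, 7.647]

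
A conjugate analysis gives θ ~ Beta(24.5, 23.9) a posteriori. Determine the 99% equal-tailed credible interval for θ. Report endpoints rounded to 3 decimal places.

Posterior: Beta(24.5, 23.9).
Equal-tailed 99% interval: the 0.005 and 0.995 quantiles of Beta(24.5, 23.9).
Posterior mean ≈ 0.506, SD ≈ 0.071; a Normal approximation gives roughly [0.323, 0.689].
Exact: F⁻¹(0.005) = 0.326; F⁻¹(0.995) = 0.686.

[0.326, 0.686]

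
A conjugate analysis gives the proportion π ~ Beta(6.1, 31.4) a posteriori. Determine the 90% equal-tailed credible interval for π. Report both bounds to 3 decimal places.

Posterior: Beta(6.1, 31.4).
Equal-tailed 90% interval: the 0.05 and 0.95 quantiles of Beta(6.1, 31.4).
Posterior mean ≈ 0.163, SD ≈ 0.059; a Normal approximation gives roughly [0.065, 0.261].
Exact: F⁻¹(0.05) = 0.076; F⁻¹(0.95) = 0.270.

[0.076, 0.270]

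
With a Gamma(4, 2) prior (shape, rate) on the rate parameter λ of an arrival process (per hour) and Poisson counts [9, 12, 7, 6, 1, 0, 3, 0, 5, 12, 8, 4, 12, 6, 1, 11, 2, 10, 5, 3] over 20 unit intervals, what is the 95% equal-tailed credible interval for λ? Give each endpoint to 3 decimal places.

Posterior: Gamma(4+117, 2+20) = Gamma(121, 22) (shape, rate).
Equal-tailed 95% interval: Gamma(121, 22) quantiles at 0.025 and 0.975.
Posterior mean ≈ 5.500, SD ≈ 0.500; a Normal approximation gives roughly [4.520, 6.480].
Exact: lower = 4.564; upper = 6.522.

[4.564, 6.522]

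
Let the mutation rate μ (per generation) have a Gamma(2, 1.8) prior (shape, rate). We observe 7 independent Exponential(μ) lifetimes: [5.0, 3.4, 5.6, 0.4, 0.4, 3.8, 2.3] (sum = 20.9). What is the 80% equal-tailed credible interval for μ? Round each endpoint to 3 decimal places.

Posterior: Gamma(2+7, 1.8+20.9) = Gamma(9, 22.7) (shape, rate).
Equal-tailed 80% interval: Gamma(9, 22.7) quantiles at 0.1 and 0.9.
Posterior mean ≈ 0.396, SD ≈ 0.132; a Normal approximation gives roughly [0.227, 0.566].
Exact: lower = 0.239; upper = 0.572.

[0.239, 0.572]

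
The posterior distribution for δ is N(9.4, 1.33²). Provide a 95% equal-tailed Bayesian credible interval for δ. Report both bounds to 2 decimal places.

[6.79, 12.01]

The posterior is symmetric, so the 95% equal-tailed interval is δ = 9.4 ± z·1.33 with z = 1.960.
Half-width: 1.960 × 1.33 = 2.61.
9.4 − 2.61 = 6.79; 9.4 + 2.61 = 12.01.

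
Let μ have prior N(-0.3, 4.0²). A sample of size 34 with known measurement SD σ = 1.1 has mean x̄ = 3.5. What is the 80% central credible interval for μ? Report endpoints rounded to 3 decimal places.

[3.250, 3.733]

Posterior precision = 1/4.0² + 34/1.1² = 0.0625 + 28.0992 = 28.1617, so posterior SD = 0.1884.
Posterior mean = (-0.3/4.0² + 34·3.5/1.1²) / 28.1617 = 3.4916.
Interval: 3.4916 ± 1.282 × 0.1884 → [3.250, 3.733].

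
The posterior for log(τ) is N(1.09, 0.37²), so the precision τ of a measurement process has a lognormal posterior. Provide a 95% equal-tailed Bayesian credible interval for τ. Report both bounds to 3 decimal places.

[1.440, 6.142]

On the log scale the 95% interval is 1.09 ± 1.960 × 0.37 = [0.3648, 1.8152].
Exponentiate: [e^0.3648, e^1.8152] = [1.440, 6.142].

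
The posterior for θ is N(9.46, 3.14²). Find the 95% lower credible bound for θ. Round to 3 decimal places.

4.295

Need L with P(θ ≥ L) = 0.95: L = 9.46 − z_{0.05}·3.14.
z = 1.645; L = 9.46 − 1.645 × 3.14 = 4.295.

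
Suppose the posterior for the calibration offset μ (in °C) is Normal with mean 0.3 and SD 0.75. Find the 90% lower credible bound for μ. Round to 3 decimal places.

Need L with P(μ ≥ L) = 0.90: L = 0.3 − z_{0.1}·0.75.
z = 1.282; L = 0.3 − 1.282 × 0.75 = -0.661.

-0.661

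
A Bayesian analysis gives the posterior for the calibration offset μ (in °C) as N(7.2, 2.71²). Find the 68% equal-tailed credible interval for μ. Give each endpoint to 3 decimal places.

The posterior is symmetric, so the 68% equal-tailed interval is μ = 7.2 ± z·2.71 with z = 0.994.
Half-width: 0.994 × 2.71 = 2.695.
7.2 − 2.695 = 4.505; 7.2 + 2.695 = 9.895.

[4.505, 9.895]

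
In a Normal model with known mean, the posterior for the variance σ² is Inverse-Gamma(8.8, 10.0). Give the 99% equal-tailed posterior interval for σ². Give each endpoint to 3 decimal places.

Inverse-Gamma(8.8, 10.0) quantiles: F⁻¹(0.005) and F⁻¹(0.995).
Equivalently, 1/σ² ~ Gamma(8.8, rate = 10.0); invert its 0.995 and 0.005 quantiles.
Posterior mean ≈ 1.282, SD ≈ 0.492; a Normal approximation gives roughly [0.016, 2.548].
Exact: lower = 0.547; upper = 3.313.

[0.547, 3.313]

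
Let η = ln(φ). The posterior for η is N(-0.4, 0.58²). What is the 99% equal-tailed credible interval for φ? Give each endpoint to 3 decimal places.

On the log scale the 99% interval is -0.4 ± 2.576 × 0.58 = [-1.8940, 1.0940].
Exponentiate: [e^-1.8940, e^1.0940] = [0.150, 2.986].

[0.150, 2.986]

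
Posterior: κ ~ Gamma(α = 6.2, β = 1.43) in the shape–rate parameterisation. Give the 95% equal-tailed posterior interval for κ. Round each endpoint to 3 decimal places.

[1.624, 8.356]

Posterior: Gamma(shape 6.2, rate 1.43).
Equal-tailed 95% interval: Gamma(6.2, 1.43) quantiles at 0.025 and 0.975.
Posterior mean ≈ 4.336, SD ≈ 1.741; a Normal approximation gives roughly [0.923, 7.748].
Exact: lower = 1.624; upper = 8.356.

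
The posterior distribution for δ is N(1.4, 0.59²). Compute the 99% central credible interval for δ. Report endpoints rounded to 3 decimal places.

The posterior is symmetric, so the 99% equal-tailed interval is δ = 1.4 ± z·0.59 with z = 2.576.
Half-width: 2.576 × 0.59 = 1.520.
1.4 − 1.520 = -0.120; 1.4 + 1.520 = 2.920.

[-0.120, 2.920]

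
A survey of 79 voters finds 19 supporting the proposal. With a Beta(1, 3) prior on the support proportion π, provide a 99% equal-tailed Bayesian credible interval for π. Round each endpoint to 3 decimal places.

[0.134, 0.371]

Posterior: Beta(1+19, 3+60) = Beta(20, 63).
Equal-tailed 99% interval: the 0.005 and 0.995 quantiles of Beta(20, 63).
Posterior mean ≈ 0.241, SD ≈ 0.047; a Normal approximation gives roughly [0.121, 0.361].
Exact: F⁻¹(0.005) = 0.134; F⁻¹(0.995) = 0.371.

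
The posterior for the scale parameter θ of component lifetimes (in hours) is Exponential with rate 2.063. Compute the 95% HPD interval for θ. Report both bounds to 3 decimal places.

The exponential density is strictly decreasing on [0, ∞), so the HPD interval is anchored at 0: [0, q] with P(θ ≤ q) = 0.95.
q = −ln(1 − 0.95) / 2.063 = 2.9957 / 2.063 = 1.452.

[0.000, 1.452]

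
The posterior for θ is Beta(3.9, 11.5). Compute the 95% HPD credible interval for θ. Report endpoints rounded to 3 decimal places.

[0.061, 0.464]

The posterior is unimodal and skewed, so the HPD interval has equal density at both endpoints and is the shortest 95% interval.
Solving f(0.061) = f(0.464) with F(0.464) − F(0.061) = 0.95 gives [0.061, 0.464].
For comparison, the equal-tailed interval is [0.077, 0.489]; the HPD is narrower and shifted toward the mode.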